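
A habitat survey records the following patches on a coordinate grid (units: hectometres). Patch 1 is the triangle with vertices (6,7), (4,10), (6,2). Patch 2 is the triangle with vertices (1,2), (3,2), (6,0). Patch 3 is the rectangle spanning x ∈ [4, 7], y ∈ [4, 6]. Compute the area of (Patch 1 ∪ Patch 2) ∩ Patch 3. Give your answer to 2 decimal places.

The region (Patch 1 ∪ Patch 2) ∩ Patch 3 is the polygon with vertices (5,6), (6,6), (6,4), (5.5,4).
By the shoelace formula its area is 1.50.

1.50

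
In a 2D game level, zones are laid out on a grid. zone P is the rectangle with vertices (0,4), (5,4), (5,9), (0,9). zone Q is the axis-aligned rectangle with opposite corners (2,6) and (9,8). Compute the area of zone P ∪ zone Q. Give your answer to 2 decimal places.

By inclusion–exclusion:
Individual areas: |zone P| = 25, |zone Q| = 14.
|zone P∩zone Q|: x∈[2,5], y∈[6,8] → 3·2 = 6.
|zone P ∪ zone Q| = 39 − 6 = 33.00.

33.00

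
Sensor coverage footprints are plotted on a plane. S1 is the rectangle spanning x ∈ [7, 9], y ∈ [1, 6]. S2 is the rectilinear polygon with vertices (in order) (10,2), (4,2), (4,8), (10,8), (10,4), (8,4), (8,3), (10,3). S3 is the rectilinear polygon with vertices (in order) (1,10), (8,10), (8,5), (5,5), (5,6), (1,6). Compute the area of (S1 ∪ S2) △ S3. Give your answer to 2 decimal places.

|S1 ∪ S2| = 37.
|(S1 ∪ S2) ∩ S3| = 11.
|(S1 ∪ S2) △ S3| = 37 + 31 − 22 = 46.00.

46.00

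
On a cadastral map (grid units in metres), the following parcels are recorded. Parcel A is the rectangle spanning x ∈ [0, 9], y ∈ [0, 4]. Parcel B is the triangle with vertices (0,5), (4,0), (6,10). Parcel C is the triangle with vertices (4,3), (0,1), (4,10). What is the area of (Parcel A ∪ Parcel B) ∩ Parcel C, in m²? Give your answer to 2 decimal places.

13.02

The region (Parcel A ∪ Parcel B) ∩ Parcel C is the polygon with vertices (4,8.333), (4,3), (0,1), (2.824,7.353).
By the shoelace formula its area is 13.02.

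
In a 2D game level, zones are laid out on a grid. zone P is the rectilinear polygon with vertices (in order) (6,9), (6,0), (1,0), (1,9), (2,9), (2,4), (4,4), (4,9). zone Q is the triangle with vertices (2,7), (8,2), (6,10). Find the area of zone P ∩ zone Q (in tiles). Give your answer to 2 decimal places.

8.83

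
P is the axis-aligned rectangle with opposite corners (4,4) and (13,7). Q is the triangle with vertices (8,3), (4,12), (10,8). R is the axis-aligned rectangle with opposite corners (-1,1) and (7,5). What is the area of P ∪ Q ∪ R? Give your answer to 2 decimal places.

By inclusion–exclusion:
Individual areas: |P| = 27, |Q| = 19, |R| = 32.
|P∩Q| = 6.3333.
|P∩R|: x∈[4,7], y∈[4,5] → 3·1 = 3.
|Q∩R| = 0.
|P∩Q∩R| = 0.
|P ∪ Q ∪ R| = 78 − 9.3333 + 0 = 68.67.

68.67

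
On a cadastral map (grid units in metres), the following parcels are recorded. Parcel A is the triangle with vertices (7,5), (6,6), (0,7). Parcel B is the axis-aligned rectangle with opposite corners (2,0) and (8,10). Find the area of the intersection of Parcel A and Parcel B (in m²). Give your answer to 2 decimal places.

2.26

The intersection is the polygon with vertices (6,6), (7,5), (2,6.429), (2,6.667).
By the shoelace formula its area is 2.26.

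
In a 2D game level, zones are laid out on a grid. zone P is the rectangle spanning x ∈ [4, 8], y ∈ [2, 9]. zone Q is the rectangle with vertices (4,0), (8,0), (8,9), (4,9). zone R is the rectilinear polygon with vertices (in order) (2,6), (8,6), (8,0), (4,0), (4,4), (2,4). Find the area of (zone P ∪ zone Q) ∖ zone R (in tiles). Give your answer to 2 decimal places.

|zone P ∪ zone Q| = 36.
|(zone P ∪ zone Q) ∩ zone R| = 24.
|(zone P ∪ zone Q) ∖ zone R| = 36 − 24 = 12.00.

12.00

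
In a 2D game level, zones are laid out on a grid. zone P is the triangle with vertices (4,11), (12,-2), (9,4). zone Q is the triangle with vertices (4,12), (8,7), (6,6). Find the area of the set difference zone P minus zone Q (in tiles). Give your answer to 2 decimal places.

3.55

|zone P| = 4.5, |zone P∩zone Q| = 0.952.
|zone P ∖ zone Q| = |zone P| − |zone P∩zone Q| = 4.5 − 0.952 = 3.55.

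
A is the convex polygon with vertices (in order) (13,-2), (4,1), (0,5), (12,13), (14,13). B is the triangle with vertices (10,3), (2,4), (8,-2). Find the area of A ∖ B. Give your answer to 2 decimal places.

102.57

|A| = 121, |A∩B| = 18.4265.
|A ∖ B| = |A| − |A∩B| = 121 − 18.4265 = 102.57.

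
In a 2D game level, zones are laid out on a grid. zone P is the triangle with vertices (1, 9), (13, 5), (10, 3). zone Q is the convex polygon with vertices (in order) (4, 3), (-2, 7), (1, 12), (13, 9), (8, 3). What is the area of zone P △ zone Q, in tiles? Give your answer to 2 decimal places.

|zone P| = 18, |zone Q| = 82.5, |zone P∩zone Q| = 12.0745.
|zone P △ zone Q| = |zone P| + |zone Q| − 2·|zone P∩zone Q| = 18 + 82.5 − 24.1491 = 76.35.

76.35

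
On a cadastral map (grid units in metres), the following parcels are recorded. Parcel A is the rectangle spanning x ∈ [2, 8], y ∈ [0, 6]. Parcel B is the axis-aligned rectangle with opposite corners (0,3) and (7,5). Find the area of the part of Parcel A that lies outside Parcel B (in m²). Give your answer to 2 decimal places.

26.00

|Parcel A∩Parcel B|: x∈[2,7], y∈[3,5] → 5·2 = 10.
|Parcel A| = 36.
|Parcel A ∖ Parcel B| = |Parcel A| − |Parcel A∩Parcel B| = 36 − 10 = 26.00.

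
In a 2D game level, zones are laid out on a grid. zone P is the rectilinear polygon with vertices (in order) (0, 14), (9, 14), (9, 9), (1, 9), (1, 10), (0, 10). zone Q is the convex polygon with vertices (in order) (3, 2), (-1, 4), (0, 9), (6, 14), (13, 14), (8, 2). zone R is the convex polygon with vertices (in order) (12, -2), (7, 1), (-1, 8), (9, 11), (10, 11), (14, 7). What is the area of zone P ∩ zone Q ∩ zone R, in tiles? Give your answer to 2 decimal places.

The intersection is the polygon with vertices (9,9), (2.333,9), (9,11).
By the shoelace formula its area is 6.67.

6.67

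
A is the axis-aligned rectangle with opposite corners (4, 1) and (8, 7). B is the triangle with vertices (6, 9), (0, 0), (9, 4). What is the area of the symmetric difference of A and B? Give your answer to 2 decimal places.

|A| = 24, |B| = 28.5, |A∩B| = 16.4667.
|A △ B| = |A| + |B| − 2·|A∩B| = 24 + 28.5 − 32.9333 = 19.57.

19.57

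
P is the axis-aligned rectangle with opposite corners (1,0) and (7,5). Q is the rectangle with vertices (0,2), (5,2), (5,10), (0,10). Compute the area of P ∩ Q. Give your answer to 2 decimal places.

12.00

|P∩Q|: x∈[1,5], y∈[2,5] → 4·3 = 12.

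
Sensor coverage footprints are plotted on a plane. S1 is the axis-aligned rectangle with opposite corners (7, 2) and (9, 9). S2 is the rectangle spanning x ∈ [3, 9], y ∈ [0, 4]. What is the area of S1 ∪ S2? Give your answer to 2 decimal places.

By inclusion–exclusion:
Individual areas: |S1| = 14, |S2| = 24.
|S1∩S2|: x∈[7,9], y∈[2,4] → 2·2 = 4.
|S1 ∪ S2| = 38 − 4 = 34.00.

34.00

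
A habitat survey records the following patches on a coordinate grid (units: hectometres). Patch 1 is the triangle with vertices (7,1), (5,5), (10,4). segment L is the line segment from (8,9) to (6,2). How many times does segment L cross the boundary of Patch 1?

The segment meets the boundary at (6.182,2.636), (6.757,4.649).

2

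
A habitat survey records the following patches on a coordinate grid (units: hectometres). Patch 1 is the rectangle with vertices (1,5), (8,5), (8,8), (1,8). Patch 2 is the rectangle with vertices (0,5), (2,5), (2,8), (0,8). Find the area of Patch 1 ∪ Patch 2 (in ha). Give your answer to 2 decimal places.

24.00

By inclusion–exclusion:
Individual areas: |Patch 1| = 21, |Patch 2| = 6.
|Patch 1∩Patch 2|: x∈[1,2], y∈[5,8] → 1·3 = 3.
|Patch 1 ∪ Patch 2| = 27 − 3 = 24.00.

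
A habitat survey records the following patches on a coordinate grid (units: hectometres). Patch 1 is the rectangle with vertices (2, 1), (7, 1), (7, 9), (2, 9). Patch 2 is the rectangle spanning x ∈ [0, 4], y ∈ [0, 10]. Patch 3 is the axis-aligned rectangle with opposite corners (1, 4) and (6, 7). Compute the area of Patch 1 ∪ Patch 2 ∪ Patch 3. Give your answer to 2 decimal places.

64.00

By inclusion–exclusion:
Individual areas: |Patch 1| = 40, |Patch 2| = 40, |Patch 3| = 15.
|Patch 1∩Patch 2|: x∈[2,4], y∈[1,9] → 2·8 = 16.
|Patch 1∩Patch 3|: x∈[2,6], y∈[4,7] → 4·3 = 12.
|Patch 2∩Patch 3|: x∈[1,4], y∈[4,7] → 3·3 = 9.
|Patch 1∩Patch 2∩Patch 3| = 6.
|Patch 1 ∪ Patch 2 ∪ Patch 3| = 95 − 37 + 6 = 64.00.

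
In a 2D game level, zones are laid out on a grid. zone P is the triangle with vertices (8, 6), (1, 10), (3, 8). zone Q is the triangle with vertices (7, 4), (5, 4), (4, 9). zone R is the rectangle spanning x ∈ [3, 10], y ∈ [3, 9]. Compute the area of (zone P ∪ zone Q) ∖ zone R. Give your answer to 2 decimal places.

|zone P ∪ zone Q| = 7.6147.
|(zone P ∪ zone Q) ∩ zone R| = 6.7575.
|(zone P ∪ zone Q) ∖ zone R| = 7.6147 − 6.7575 = 0.86.

0.86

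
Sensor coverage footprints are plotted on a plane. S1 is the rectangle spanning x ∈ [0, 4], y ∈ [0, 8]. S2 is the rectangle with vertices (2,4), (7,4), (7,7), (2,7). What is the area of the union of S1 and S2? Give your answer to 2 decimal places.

By inclusion–exclusion:
Individual areas: |S1| = 32, |S2| = 15.
|S1∩S2|: x∈[2,4], y∈[4,7] → 2·3 = 6.
|S1 ∪ S2| = 47 − 6 = 41.00.

41.00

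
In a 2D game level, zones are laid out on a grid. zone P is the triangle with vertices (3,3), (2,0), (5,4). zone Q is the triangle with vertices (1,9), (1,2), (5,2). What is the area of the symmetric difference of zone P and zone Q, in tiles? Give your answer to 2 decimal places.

|zone P| = 2.5, |zone Q| = 14, |zone P∩zone Q| = 1.4264.
|zone P △ zone Q| = |zone P| + |zone Q| − 2·|zone P∩zone Q| = 2.5 + 14 − 2.8529 = 13.65.

13.65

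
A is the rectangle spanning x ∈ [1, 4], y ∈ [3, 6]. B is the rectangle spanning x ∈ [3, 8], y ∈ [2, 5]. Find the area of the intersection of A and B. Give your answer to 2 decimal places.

|A∩B|: x∈[3,4], y∈[3,5] → 1·2 = 2.

2.00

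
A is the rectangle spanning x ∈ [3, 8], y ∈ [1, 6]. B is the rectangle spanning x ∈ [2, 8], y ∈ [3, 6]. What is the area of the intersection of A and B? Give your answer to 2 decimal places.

15.00

|A∩B|: x∈[3,8], y∈[3,6] → 5·3 = 15.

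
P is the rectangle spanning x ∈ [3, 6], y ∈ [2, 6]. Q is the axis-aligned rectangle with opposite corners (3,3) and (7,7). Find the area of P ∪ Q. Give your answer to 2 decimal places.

By inclusion–exclusion:
Individual areas: |P| = 12, |Q| = 16.
|P∩Q|: x∈[3,6], y∈[3,6] → 3·3 = 9.
|P ∪ Q| = 28 − 9 = 19.00.

19.00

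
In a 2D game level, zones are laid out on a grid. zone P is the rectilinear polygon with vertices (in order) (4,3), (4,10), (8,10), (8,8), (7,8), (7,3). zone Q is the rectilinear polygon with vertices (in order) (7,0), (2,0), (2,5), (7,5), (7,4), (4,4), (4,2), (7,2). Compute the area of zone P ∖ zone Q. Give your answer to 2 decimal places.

|zone P| = 23, |zone P∩zone Q| = 3.
|zone P ∖ zone Q| = |zone P| − |zone P∩zone Q| = 23 − 3 = 20.00.

20.00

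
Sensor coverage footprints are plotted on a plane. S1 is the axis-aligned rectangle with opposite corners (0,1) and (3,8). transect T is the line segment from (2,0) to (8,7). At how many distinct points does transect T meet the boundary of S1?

The segment meets the boundary at (3,1.167), (2.857,1).

2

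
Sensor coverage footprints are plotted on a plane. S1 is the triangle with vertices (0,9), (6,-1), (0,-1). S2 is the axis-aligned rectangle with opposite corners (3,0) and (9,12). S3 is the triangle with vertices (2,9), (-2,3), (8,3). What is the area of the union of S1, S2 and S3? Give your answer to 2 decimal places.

105.62

By inclusion–exclusion:
Individual areas: |S1| = 30, |S2| = 72, |S3| = 30.
|S1∩S2| = 4.8.
|S1∩S3| = 9.3789.
|S2∩S3| = 12.5.
|S1∩S2∩S3| = 0.3.
|S1 ∪ S2 ∪ S3| = 132 − 26.6789 + 0.3 = 105.62.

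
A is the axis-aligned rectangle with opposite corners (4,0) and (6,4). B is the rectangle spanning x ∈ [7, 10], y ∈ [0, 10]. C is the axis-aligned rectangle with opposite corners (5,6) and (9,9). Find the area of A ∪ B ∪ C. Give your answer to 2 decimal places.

44.00

By inclusion–exclusion:
Individual areas: |A| = 8, |B| = 30, |C| = 12.
|A∩B| = 0 (no overlap).
|A∩C| = 0 (no overlap).
|B∩C|: x∈[7,9], y∈[6,9] → 2·3 = 6.
|A∩B∩C| = 0.
|A ∪ B ∪ C| = 50 − 6 + 0 = 44.00.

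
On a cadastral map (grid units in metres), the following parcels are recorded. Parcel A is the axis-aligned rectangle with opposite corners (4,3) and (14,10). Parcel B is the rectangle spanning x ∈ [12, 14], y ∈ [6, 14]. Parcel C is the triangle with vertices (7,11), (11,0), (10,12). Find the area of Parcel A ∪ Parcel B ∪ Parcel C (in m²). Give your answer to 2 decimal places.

83.75

By inclusion–exclusion:
Individual areas: |Parcel A| = 70, |Parcel B| = 16, |Parcel C| = 18.5.
|Parcel A∩Parcel B|: x∈[12,14], y∈[6,10] → 2·4 = 8.
|Parcel A∩Parcel C| = 12.7538.
|Parcel B∩Parcel C| = 0.
|Parcel A∩Parcel B∩Parcel C| = 0.
|Parcel A ∪ Parcel B ∪ Parcel C| = 104.5 − 20.7538 + 0 = 83.75.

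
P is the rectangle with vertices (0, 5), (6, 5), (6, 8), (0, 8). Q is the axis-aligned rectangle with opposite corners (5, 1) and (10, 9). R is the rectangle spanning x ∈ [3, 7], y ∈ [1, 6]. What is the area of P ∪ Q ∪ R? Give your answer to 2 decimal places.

63.00

By inclusion–exclusion:
Individual areas: |P| = 18, |Q| = 40, |R| = 20.
|P∩Q|: x∈[5,6], y∈[5,8] → 1·3 = 3.
|P∩R|: x∈[3,6], y∈[5,6] → 3·1 = 3.
|Q∩R|: x∈[5,7], y∈[1,6] → 2·5 = 10.
|P∩Q∩R| = 1.
|P ∪ Q ∪ R| = 78 − 16 + 1 = 63.00.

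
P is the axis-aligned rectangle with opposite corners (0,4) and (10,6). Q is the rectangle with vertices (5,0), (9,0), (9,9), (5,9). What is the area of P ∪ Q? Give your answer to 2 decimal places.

48.00

By inclusion–exclusion:
Individual areas: |P| = 20, |Q| = 36.
|P∩Q|: x∈[5,9], y∈[4,6] → 4·2 = 8.
|P ∪ Q| = 56 − 8 = 48.00.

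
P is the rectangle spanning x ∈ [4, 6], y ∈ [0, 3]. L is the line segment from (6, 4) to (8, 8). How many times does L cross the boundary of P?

0

The segment lies entirely outside P and never meets its boundary.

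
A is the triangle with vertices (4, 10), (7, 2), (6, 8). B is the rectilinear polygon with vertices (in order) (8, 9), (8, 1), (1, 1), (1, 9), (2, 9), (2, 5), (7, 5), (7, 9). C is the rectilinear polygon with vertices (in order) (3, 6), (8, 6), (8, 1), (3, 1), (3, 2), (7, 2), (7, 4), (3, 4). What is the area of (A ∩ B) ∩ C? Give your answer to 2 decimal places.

0.52

|A ∩ B| = 0.9375.
|(A ∩ B) ∩ C| = 0.52.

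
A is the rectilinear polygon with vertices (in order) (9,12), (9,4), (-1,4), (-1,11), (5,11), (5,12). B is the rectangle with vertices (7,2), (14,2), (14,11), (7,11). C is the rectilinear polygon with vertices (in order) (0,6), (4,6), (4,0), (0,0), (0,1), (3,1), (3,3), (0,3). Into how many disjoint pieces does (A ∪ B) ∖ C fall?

1

(A ∪ B) ∖ C is a single connected region.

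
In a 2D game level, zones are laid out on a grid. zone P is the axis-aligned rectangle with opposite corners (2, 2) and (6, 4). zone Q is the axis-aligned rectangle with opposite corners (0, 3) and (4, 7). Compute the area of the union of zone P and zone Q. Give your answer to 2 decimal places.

22.00

By inclusion–exclusion:
Individual areas: |zone P| = 8, |zone Q| = 16.
|zone P∩zone Q|: x∈[2,4], y∈[3,4] → 2·1 = 2.
|zone P ∪ zone Q| = 24 − 2 = 22.00.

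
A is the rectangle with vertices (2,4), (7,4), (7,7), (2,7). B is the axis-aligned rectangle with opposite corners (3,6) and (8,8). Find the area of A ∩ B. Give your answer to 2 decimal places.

|A∩B|: x∈[3,7], y∈[6,7] → 4·1 = 4.

4.00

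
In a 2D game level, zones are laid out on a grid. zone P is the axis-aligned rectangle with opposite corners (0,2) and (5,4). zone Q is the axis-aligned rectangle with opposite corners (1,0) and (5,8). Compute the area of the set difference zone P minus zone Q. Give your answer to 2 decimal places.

2.00

|zone P∩zone Q|: x∈[1,5], y∈[2,4] → 4·2 = 8.
|zone P| = 10.
|zone P ∖ zone Q| = |zone P| − |zone P∩zone Q| = 10 − 8 = 2.00.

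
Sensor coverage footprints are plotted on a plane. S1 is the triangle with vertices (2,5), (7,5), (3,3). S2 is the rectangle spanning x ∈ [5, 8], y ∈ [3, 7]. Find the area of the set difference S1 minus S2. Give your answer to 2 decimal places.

4.00

|S1| = 5, |S1∩S2| = 1.
|S1 ∖ S2| = |S1| − |S1∩S2| = 5 − 1 = 4.00.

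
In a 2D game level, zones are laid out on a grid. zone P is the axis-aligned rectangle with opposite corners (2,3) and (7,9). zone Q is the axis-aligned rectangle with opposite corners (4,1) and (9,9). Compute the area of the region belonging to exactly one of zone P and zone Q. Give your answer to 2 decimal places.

|zone P∩zone Q|: x∈[4,7], y∈[3,9] → 3·6 = 18.
|zone P △ zone Q| = |zone P| + |zone Q| − 2·|zone P∩zone Q| = 30 + 40 − 36 = 34.00.

34.00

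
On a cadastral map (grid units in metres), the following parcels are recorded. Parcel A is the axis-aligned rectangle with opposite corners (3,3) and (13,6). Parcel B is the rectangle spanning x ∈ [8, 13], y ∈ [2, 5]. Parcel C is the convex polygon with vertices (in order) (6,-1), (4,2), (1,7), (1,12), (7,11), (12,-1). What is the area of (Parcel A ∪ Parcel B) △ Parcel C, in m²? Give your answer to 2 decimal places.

|Parcel A ∪ Parcel B| = 35.
|(Parcel A ∪ Parcel B) ∩ Parcel C| = 22.5333.
|(Parcel A ∪ Parcel B) △ Parcel C| = 35 + 85.5 − 45.0667 = 75.43.

75.43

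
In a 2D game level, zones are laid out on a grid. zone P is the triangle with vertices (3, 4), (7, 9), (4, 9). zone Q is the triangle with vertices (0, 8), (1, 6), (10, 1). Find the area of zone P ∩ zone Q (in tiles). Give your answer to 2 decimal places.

0.46

The intersection is the polygon with vertices (3.492,4.615), (3.16,4.8), (3.333,5.667), (3.974,5.218).
By the shoelace formula its area is 0.46.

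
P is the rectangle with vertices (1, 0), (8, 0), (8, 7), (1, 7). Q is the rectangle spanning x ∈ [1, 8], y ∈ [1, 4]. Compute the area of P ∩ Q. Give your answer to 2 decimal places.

21.00

|P∩Q|: x∈[1,8], y∈[1,4] → 7·3 = 21.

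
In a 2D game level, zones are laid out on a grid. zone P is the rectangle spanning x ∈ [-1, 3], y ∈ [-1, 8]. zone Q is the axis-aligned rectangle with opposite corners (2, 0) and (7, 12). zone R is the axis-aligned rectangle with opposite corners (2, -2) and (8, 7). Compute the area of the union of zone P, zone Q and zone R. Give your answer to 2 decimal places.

106.00

By inclusion–exclusion:
Individual areas: |zone P| = 36, |zone Q| = 60, |zone R| = 54.
|zone P∩zone Q|: x∈[2,3], y∈[0,8] → 1·8 = 8.
|zone P∩zone R|: x∈[2,3], y∈[-1,7] → 1·8 = 8.
|zone Q∩zone R|: x∈[2,7], y∈[0,7] → 5·7 = 35.
|zone P∩zone Q∩zone R| = 7.
|zone P ∪ zone Q ∪ zone R| = 150 − 51 + 7 = 106.00.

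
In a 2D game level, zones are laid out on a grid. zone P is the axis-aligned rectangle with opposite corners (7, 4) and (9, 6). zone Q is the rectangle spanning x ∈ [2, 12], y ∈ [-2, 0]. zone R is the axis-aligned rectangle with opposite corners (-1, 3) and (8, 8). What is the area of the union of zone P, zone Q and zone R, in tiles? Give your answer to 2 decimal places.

67.00

By inclusion–exclusion:
Individual areas: |zone P| = 4, |zone Q| = 20, |zone R| = 45.
|zone P∩zone Q| = 0 (no overlap).
|zone P∩zone R|: x∈[7,8], y∈[4,6] → 1·2 = 2.
|zone Q∩zone R| = 0 (no overlap).
|zone P∩zone Q∩zone R| = 0.
|zone P ∪ zone Q ∪ zone R| = 69 − 2 + 0 = 67.00.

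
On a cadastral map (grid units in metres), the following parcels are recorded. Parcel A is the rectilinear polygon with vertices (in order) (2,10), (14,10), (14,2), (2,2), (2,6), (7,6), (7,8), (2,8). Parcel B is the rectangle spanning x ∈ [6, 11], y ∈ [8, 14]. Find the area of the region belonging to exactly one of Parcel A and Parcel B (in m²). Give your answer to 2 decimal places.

|Parcel A| = 86, |Parcel B| = 30, |Parcel A∩Parcel B| = 10.
|Parcel A △ Parcel B| = |Parcel A| + |Parcel B| − 2·|Parcel A∩Parcel B| = 86 + 30 − 20 = 96.00.

96.00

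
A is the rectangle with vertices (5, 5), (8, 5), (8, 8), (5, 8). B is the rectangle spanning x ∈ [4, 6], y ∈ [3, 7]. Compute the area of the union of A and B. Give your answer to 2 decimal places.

By inclusion–exclusion:
Individual areas: |A| = 9, |B| = 8.
|A∩B|: x∈[5,6], y∈[5,7] → 1·2 = 2.
|A ∪ B| = 17 − 2 = 15.00.

15.00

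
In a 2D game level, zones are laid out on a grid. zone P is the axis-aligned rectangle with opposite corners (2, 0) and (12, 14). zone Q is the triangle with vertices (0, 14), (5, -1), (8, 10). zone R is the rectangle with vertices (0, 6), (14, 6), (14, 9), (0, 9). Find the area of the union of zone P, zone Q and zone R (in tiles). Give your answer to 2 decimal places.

157.14

By inclusion–exclusion:
Individual areas: |zone P| = 140, |zone Q| = 50, |zone R| = 42.
|zone P∩zone Q| = 44.697.
|zone P∩zone R|: x∈[2,12], y∈[6,9] → 10·3 = 30.
|zone Q∩zone R| = 15.4545.
|zone P∩zone Q∩zone R| = 15.2879.
|zone P ∪ zone Q ∪ zone R| = 232 − 90.1515 + 15.2879 = 157.14.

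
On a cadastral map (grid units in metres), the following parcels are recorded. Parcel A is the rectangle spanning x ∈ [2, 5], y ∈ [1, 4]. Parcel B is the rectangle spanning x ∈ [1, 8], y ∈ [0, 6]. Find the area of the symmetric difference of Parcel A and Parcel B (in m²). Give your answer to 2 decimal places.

33.00

|Parcel A∩Parcel B|: x∈[2,5], y∈[1,4] → 3·3 = 9.
|Parcel A △ Parcel B| = |Parcel A| + |Parcel B| − 2·|Parcel A∩Parcel B| = 9 + 42 − 18 = 33.00.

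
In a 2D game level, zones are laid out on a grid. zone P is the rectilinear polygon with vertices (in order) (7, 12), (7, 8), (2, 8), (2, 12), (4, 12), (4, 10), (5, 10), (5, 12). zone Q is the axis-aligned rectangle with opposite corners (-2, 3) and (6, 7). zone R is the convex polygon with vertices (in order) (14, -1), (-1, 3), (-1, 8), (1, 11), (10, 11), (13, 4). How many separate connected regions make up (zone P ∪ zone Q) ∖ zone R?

(zone P ∪ zone Q) ∖ zone R splits into 3 disjoint pieces (area 2, area 2, area 4).

3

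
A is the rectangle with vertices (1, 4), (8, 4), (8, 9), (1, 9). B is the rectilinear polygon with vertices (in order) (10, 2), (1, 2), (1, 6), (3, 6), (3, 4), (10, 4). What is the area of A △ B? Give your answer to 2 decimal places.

49.00

|A| = 35, |B| = 22, |A∩B| = 4.
|A △ B| = |A| + |B| − 2·|A∩B| = 35 + 22 − 8 = 49.00.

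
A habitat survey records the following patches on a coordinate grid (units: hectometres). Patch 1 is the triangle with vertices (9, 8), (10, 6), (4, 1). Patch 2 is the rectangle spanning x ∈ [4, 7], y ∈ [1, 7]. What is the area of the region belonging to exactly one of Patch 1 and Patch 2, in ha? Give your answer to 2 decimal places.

|Patch 1| = 8.5, |Patch 2| = 18, |Patch 1∩Patch 2| = 2.55.
|Patch 1 △ Patch 2| = |Patch 1| + |Patch 2| − 2·|Patch 1∩Patch 2| = 8.5 + 18 − 5.1 = 21.40.

21.40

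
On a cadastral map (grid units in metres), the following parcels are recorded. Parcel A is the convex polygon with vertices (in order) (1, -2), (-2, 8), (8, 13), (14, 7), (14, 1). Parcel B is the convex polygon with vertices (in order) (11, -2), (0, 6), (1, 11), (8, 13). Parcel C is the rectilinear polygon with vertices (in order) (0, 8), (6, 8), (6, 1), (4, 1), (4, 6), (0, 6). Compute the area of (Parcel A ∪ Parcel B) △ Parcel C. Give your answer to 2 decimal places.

|Parcel A ∪ Parcel B| = 170.2703.
|(Parcel A ∪ Parcel B) ∩ Parcel C| = 22.
|(Parcel A ∪ Parcel B) △ Parcel C| = 170.2703 + 22 − 44 = 148.27.

148.27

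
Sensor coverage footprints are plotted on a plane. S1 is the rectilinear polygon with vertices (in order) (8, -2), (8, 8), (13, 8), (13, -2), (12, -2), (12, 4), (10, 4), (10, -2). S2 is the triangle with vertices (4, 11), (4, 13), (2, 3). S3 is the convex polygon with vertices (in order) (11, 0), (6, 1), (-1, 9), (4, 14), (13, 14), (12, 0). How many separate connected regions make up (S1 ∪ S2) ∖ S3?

(S1 ∪ S2) ∖ S3 splits into 3 disjoint pieces (area 4.8, area 7.7143, area 0.1047).

3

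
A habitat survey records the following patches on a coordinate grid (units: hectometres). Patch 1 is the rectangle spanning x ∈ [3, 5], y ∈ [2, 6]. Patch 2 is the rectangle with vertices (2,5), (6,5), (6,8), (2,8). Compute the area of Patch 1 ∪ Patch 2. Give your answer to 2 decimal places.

By inclusion–exclusion:
Individual areas: |Patch 1| = 8, |Patch 2| = 12.
|Patch 1∩Patch 2|: x∈[3,5], y∈[5,6] → 2·1 = 2.
|Patch 1 ∪ Patch 2| = 20 − 2 = 18.00.

18.00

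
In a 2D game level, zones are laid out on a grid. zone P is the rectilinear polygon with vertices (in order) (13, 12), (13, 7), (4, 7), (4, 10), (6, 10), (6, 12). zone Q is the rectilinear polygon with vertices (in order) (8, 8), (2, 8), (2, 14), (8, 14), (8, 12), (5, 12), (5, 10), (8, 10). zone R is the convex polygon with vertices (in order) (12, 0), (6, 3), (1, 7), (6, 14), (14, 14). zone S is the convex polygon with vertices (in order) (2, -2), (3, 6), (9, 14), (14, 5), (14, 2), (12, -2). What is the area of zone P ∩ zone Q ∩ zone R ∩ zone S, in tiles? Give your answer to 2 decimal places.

5.50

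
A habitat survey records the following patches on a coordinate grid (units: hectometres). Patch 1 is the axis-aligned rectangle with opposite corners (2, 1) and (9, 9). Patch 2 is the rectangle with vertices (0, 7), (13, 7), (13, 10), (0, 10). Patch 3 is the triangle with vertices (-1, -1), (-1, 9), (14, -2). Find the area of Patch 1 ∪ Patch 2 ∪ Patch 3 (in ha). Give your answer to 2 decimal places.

By inclusion–exclusion:
Individual areas: |Patch 1| = 56, |Patch 2| = 39, |Patch 3| = 75.
|Patch 1∩Patch 2|: x∈[2,9], y∈[7,9] → 7·2 = 14.
|Patch 1∩Patch 3| = 22.6333.
|Patch 2∩Patch 3| = 1.0939.
|Patch 1∩Patch 2∩Patch 3| = 0.
|Patch 1 ∪ Patch 2 ∪ Patch 3| = 170 − 37.7273 + 0 = 132.27.

132.27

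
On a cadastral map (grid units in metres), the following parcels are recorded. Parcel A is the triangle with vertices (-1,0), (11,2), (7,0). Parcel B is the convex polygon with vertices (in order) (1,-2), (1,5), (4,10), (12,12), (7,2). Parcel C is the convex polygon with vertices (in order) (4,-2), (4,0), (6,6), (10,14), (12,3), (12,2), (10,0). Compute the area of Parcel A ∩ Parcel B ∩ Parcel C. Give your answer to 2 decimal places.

The intersection is the polygon with vertices (4,0), (4.294,0.882), (5.667,1.111).
By the shoelace formula its area is 0.57.

0.57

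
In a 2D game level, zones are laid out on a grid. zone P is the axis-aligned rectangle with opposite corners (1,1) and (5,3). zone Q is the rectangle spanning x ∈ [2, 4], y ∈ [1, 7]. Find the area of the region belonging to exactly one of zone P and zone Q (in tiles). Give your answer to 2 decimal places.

|zone P∩zone Q|: x∈[2,4], y∈[1,3] → 2·2 = 4.
|zone P △ zone Q| = |zone P| + |zone Q| − 2·|zone P∩zone Q| = 8 + 12 − 8 = 12.00.

12.00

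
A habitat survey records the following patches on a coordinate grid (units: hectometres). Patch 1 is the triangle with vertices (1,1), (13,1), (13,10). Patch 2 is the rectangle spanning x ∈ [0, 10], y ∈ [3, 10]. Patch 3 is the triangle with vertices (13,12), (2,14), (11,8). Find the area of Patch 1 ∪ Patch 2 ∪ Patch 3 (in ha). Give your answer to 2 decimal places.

By inclusion–exclusion:
Individual areas: |Patch 1| = 54, |Patch 2| = 70, |Patch 3| = 24.
|Patch 1∩Patch 2| = 15.0417.
|Patch 1∩Patch 3| = 0.1882.
|Patch 2∩Patch 3| = 1.3333.
|Patch 1∩Patch 2∩Patch 3| = 0.
|Patch 1 ∪ Patch 2 ∪ Patch 3| = 148 − 16.5632 + 0 = 131.44.

131.44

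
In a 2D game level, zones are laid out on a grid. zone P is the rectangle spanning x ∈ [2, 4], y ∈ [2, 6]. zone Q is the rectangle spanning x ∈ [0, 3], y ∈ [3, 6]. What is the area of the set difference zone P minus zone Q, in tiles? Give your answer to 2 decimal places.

|zone P∩zone Q|: x∈[2,3], y∈[3,6] → 1·3 = 3.
|zone P| = 8.
|zone P ∖ zone Q| = |zone P| − |zone P∩zone Q| = 8 − 3 = 5.00.

5.00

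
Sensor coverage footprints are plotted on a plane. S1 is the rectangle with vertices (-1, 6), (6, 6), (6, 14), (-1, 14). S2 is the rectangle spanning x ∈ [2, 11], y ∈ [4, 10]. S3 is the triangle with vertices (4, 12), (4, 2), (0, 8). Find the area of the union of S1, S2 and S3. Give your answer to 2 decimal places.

95.67

By inclusion–exclusion:
Individual areas: |S1| = 56, |S2| = 54, |S3| = 20.
|S1∩S2|: x∈[2,6], y∈[6,10] → 4·4 = 16.
|S1∩S3| = 14.6667.
|S2∩S3| = 11.6667.
|S1∩S2∩S3| = 8.
|S1 ∪ S2 ∪ S3| = 130 − 42.3333 + 8 = 95.67.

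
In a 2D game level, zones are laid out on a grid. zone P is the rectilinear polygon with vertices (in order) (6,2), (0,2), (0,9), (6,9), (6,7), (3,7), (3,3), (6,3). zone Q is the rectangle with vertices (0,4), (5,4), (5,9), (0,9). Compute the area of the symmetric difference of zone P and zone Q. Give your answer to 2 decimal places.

17.00

|zone P| = 30, |zone Q| = 25, |zone P∩zone Q| = 19.
|zone P △ zone Q| = |zone P| + |zone Q| − 2·|zone P∩zone Q| = 30 + 25 − 38 = 17.00.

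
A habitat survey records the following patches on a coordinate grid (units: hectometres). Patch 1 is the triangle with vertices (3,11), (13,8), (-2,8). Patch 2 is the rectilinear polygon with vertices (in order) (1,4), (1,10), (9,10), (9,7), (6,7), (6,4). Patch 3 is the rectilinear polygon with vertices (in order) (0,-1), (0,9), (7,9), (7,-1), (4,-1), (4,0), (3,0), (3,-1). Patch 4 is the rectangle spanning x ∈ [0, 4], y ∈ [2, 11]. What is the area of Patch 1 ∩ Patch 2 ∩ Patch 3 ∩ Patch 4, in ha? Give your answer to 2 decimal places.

3.00

The intersection is the polygon with vertices (1,9), (4,9), (4,8), (1,8).
By the shoelace formula its area is 3.00.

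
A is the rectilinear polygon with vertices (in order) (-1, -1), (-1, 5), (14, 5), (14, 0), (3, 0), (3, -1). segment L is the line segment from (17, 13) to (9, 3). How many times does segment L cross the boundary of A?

The segment meets the boundary at (10.6,5).

1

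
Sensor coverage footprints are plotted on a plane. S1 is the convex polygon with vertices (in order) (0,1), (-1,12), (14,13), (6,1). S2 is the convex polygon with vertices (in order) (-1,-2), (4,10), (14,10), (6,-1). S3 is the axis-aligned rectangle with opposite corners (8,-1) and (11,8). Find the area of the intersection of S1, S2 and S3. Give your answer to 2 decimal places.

5.33

The intersection is the polygon with vertices (8,4), (8,8), (10.667,8).
By the shoelace formula its area is 5.33.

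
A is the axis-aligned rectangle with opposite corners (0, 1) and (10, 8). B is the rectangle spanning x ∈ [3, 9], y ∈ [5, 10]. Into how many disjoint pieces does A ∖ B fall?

A ∖ B is a single connected region.

1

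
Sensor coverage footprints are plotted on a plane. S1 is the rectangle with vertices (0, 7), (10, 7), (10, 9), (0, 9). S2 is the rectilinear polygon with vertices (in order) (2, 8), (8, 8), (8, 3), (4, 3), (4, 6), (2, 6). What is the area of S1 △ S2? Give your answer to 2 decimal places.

|S1| = 20, |S2| = 24, |S1∩S2| = 6.
|S1 △ S2| = |S1| + |S2| − 2·|S1∩S2| = 20 + 24 − 12 = 32.00.

32.00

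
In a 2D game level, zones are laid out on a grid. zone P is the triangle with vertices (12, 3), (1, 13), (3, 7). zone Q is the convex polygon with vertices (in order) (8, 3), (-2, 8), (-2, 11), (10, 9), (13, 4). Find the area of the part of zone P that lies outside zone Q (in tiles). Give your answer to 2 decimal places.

|zone P| = 23, |zone P∩zone Q| = 19.6857.
|zone P ∖ zone Q| = |zone P| − |zone P∩zone Q| = 23 − 19.6857 = 3.31.

3.31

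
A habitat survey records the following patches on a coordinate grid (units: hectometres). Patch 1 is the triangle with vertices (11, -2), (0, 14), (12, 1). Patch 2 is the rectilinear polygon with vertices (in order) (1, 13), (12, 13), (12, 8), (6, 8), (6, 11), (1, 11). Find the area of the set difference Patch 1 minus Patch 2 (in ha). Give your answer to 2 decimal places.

23.63

|Patch 1| = 24.5, |Patch 1∩Patch 2| = 0.8745.
|Patch 1 ∖ Patch 2| = |Patch 1| − |Patch 1∩Patch 2| = 24.5 − 0.8745 = 23.63.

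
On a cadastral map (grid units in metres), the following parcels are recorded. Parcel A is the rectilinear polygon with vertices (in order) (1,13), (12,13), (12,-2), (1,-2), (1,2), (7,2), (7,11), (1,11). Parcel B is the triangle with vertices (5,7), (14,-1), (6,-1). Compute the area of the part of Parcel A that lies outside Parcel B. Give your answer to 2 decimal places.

|Parcel A| = 111, |Parcel A∩Parcel B| = 23.5625.
|Parcel A ∖ Parcel B| = |Parcel A| − |Parcel A∩Parcel B| = 111 − 23.5625 = 87.44.

87.44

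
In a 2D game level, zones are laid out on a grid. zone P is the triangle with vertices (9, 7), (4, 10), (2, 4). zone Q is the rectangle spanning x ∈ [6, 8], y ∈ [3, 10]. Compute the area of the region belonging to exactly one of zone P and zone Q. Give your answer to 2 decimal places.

|zone P| = 18, |zone Q| = 14, |zone P∩zone Q| = 4.1143.
|zone P △ zone Q| = |zone P| + |zone Q| − 2·|zone P∩zone Q| = 18 + 14 − 8.2286 = 23.77.

23.77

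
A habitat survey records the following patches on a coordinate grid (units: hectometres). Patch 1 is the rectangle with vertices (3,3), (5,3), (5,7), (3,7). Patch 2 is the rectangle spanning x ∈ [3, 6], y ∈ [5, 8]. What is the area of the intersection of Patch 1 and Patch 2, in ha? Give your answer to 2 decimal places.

|Patch 1∩Patch 2|: x∈[3,5], y∈[5,7] → 2·2 = 4.

4.00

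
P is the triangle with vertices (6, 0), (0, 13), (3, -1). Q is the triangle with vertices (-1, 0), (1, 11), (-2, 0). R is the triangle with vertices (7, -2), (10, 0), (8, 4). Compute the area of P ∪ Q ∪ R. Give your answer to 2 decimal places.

By inclusion–exclusion:
Individual areas: |P| = 22.5, |Q| = 5.5, |R| = 8.
|P∩Q| = 0.0764.
|P∩R| = 0.
|Q∩R| = 0.
|P∩Q∩R| = 0.
|P ∪ Q ∪ R| = 36 − 0.0764 + 0 = 35.92.

35.92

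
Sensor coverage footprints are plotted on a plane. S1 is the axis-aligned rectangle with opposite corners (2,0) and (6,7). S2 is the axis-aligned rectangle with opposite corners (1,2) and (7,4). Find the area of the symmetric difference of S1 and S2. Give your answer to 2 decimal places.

24.00

|S1∩S2|: x∈[2,6], y∈[2,4] → 4·2 = 8.
|S1 △ S2| = |S1| + |S2| − 2·|S1∩S2| = 28 + 12 − 16 = 24.00.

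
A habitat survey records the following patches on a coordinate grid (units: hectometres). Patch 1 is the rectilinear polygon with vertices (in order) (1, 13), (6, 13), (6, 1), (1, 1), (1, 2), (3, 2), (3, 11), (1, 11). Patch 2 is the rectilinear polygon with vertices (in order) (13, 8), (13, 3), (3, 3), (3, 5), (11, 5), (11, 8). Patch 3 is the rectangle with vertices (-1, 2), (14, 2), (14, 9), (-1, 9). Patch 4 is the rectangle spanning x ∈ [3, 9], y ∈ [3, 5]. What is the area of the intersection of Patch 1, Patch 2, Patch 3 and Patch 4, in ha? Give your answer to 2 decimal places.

6.00

The intersection is the polygon with vertices (3,5), (6,5), (6,3), (3,3).
By the shoelace formula its area is 6.00.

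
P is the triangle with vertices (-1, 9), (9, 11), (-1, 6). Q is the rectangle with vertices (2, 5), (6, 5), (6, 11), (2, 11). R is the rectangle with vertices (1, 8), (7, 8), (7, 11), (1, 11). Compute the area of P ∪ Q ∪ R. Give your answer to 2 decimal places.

By inclusion–exclusion:
Individual areas: |P| = 15, |Q| = 24, |R| = 18.
|P∩Q| = 6.
|P∩R| = 8.
|Q∩R|: x∈[2,6], y∈[8,11] → 4·3 = 12.
|P∩Q∩R| = 5.75.
|P ∪ Q ∪ R| = 57 − 26 + 5.75 = 36.75.

36.75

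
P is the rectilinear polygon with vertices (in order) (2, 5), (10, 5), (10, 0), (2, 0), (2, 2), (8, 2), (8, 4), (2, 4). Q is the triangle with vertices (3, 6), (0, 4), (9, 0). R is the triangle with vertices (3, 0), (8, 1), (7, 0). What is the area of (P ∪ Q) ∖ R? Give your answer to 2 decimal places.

36.00

|P ∪ Q| = 38.
|(P ∪ Q) ∩ R| = 2.
|(P ∪ Q) ∖ R| = 38 − 2 = 36.00.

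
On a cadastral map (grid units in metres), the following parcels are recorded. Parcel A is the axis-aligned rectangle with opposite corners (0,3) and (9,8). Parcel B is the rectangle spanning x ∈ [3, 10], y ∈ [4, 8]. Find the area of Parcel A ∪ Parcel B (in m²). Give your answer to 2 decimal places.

By inclusion–exclusion:
Individual areas: |Parcel A| = 45, |Parcel B| = 28.
|Parcel A∩Parcel B|: x∈[3,9], y∈[4,8] → 6·4 = 24.
|Parcel A ∪ Parcel B| = 73 − 24 = 49.00.

49.00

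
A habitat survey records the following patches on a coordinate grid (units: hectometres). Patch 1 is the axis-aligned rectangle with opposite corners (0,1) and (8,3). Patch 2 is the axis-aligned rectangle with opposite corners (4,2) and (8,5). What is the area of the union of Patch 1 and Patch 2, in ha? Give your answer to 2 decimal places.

By inclusion–exclusion:
Individual areas: |Patch 1| = 16, |Patch 2| = 12.
|Patch 1∩Patch 2|: x∈[4,8], y∈[2,3] → 4·1 = 4.
|Patch 1 ∪ Patch 2| = 28 − 4 = 24.00.

24.00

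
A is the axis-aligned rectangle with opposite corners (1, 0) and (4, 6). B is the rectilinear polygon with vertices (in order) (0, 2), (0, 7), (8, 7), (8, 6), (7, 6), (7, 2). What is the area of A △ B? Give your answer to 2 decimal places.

|A| = 18, |B| = 36, |A∩B| = 12.
|A △ B| = |A| + |B| − 2·|A∩B| = 18 + 36 − 24 = 30.00.

30.00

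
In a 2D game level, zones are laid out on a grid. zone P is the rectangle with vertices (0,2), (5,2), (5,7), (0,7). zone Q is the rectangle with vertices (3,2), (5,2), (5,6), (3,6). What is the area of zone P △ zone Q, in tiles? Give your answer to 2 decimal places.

17.00

|zone P∩zone Q|: x∈[3,5], y∈[2,6] → 2·4 = 8.
|zone P △ zone Q| = |zone P| + |zone Q| − 2·|zone P∩zone Q| = 25 + 8 − 16 = 17.00.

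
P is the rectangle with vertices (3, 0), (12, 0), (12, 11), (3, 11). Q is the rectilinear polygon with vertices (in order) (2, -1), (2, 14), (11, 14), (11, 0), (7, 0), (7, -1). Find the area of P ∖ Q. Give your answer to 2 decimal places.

11.00

|P| = 99, |P∩Q| = 88.
|P ∖ Q| = |P| − |P∩Q| = 99 − 88 = 11.00.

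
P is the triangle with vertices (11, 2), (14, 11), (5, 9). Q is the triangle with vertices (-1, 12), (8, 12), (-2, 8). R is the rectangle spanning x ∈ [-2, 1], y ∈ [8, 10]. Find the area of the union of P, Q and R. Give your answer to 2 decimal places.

57.80

By inclusion–exclusion:
Individual areas: |P| = 37.5, |Q| = 18, |R| = 6.
|P∩Q| = 0.
|P∩R| = 0.
|Q∩R| = 3.7.
|P∩Q∩R| = 0.
|P ∪ Q ∪ R| = 61.5 − 3.7 + 0 = 57.80.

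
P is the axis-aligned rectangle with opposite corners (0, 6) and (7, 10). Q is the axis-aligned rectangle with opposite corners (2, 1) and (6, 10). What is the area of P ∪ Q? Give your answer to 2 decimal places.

48.00

By inclusion–exclusion:
Individual areas: |P| = 28, |Q| = 36.
|P∩Q|: x∈[2,6], y∈[6,10] → 4·4 = 16.
|P ∪ Q| = 64 − 16 = 48.00.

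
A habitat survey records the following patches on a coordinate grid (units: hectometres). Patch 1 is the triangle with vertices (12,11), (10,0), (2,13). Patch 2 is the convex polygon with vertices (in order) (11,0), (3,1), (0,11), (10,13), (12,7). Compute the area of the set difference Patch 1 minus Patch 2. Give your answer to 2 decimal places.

|Patch 1| = 57, |Patch 1∩Patch 2| = 52.5788.
|Patch 1 ∖ Patch 2| = |Patch 1| − |Patch 1∩Patch 2| = 57 − 52.5788 = 4.42.

4.42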